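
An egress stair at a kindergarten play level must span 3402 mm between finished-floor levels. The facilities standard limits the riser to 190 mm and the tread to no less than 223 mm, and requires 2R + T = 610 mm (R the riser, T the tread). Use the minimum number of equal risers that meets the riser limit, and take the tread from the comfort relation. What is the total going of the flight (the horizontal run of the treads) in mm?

3944 mm

At most 190 each: 3402/190 = 17.91, giving 18 risers.
Each riser is 3402/18 = 189 mm (≤ 190 mm).
Tread T = 610 − 2 × 189 = 232 mm (≥ 223 mm).
Treads = 18 − 1 = 17; going = 17 × 232 = 3944 mm.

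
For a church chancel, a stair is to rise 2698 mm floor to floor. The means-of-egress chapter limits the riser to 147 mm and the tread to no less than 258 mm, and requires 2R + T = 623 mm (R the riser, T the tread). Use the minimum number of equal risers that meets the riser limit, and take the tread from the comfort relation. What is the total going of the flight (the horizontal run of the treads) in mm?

6102 mm

At most 147 each: 2698/147 = 18.35, giving 19 risers.
R = 2698 ÷ 19 = 142 mm.
From 2R + T = 623: T = 623 − 284 = 339 mm.
Going = (19 − 1) × 339 = 6102 mm.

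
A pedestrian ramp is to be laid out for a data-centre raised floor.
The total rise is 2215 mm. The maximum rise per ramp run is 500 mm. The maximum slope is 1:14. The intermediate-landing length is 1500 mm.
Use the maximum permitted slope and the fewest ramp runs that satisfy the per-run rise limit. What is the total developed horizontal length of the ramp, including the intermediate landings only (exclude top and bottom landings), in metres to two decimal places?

2215 / 500 = 4.430 → round up to 5 ramp runs. That means 4 intermediate landings.
Ramp run (horizontal) at 1:14: 2215 × 14 = 31010 mm.
4 intermediate landings contribute 4 × 1500 = 6000 mm.
Total developed length = 31010 + 6000 = 37010 mm.
= 37.01 m.

37.01 m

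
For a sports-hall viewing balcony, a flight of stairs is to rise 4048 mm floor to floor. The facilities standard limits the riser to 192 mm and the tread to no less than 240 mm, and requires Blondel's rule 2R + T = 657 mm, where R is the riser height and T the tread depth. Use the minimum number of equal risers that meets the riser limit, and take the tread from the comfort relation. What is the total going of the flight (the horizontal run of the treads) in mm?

⌈4048/192⌉ = 22 risers.
Each riser is 4048/22 = 184 mm (≤ 192 mm).
T = 657 − 2·184 = 289 mm, which satisfies the 240 mm minimum.
22 risers give 21 treads; going = 21 × 289 = 6069 mm.

6069 mm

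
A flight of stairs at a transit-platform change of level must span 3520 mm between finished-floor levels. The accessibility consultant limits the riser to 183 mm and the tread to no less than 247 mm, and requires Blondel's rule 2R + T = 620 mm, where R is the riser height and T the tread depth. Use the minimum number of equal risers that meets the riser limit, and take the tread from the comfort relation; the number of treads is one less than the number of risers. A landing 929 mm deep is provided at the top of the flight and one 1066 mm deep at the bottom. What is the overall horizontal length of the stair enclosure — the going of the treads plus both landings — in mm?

7087 mm

⌈3520/183⌉ = 20 risers.
R = 3520 ÷ 20 = 176 mm.
Tread T = 620 − 2 × 176 = 268 mm (≥ 247 mm).
Treads = 20 − 1 = 19; going = 19 × 268 = 5092 mm.
Add landings: 5092 + 929 + 1066 = 7087 mm.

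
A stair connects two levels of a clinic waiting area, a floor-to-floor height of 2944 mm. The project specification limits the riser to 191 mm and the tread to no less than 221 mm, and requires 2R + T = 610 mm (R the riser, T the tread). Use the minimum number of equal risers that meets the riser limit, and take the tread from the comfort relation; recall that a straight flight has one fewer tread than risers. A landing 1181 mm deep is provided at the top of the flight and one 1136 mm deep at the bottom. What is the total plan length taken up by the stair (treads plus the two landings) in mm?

5947 mm

2944 / 191 = 15.41, so 16 risers are needed.
R = 2944 ÷ 16 = 184 mm.
From 2R + T = 610: T = 610 − 368 = 242 mm.
16 risers give 15 treads; going = 15 × 242 = 3630 mm.
Enclosure = 3630 + 1181 + 1136 = 5947 mm.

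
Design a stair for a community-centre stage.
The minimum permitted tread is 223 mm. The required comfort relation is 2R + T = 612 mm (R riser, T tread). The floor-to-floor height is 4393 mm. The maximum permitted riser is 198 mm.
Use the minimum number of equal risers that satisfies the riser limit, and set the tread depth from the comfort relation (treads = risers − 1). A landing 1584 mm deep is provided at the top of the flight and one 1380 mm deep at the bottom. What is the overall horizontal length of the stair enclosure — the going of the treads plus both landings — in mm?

4393 / 198 = 22.187 → round up to 23 risers.
Riser R = 4393 / 23 = 191 mm, within the 198 mm limit.
From 2R + T = 612: T = 612 − 382 = 230 mm.
Going = (23 − 1) × 230 = 5060 mm.
Enclosure = 5060 + 1584 + 1380 = 8024 mm.

8024 mm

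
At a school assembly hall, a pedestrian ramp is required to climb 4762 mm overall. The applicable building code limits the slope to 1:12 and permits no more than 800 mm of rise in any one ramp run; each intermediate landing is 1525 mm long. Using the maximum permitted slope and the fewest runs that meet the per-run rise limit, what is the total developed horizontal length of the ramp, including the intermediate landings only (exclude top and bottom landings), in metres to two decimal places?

64.77 m

⌈4762/800⌉ = 6 ramp runs. That means 5 intermediate landings.
Ramp run (horizontal) at 1:12: 4762 × 12 = 57144 mm.
Intermediate landings: 5 × 1525 = 7625 mm.
Developed length = 57144 + 7625 = 64769 mm.
= 64.77 m.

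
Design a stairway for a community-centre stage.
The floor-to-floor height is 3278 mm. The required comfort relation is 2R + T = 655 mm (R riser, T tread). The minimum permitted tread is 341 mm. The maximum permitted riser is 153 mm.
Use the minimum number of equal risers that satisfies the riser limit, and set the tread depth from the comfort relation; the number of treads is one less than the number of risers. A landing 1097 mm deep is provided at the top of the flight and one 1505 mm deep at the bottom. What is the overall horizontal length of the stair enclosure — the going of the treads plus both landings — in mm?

3278 / 153 = 21.42, so 22 risers are needed.
Each riser is 3278/22 = 149 mm (≤ 153 mm).
Tread T = 655 − 2 × 149 = 357 mm (≥ 341 mm).
Going = (22 − 1) × 357 = 7497 mm.
Add landings: 7497 + 1097 + 1505 = 10099 mm.

10099 mm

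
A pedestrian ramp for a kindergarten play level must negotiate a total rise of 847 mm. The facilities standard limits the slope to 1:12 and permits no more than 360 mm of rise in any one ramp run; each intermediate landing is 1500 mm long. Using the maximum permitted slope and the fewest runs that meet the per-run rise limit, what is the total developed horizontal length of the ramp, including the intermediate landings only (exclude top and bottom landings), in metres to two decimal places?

13.16 m

847 / 360 = 2.35, so 3 ramp runs are needed. That means 2 intermediate landings.
Ramp run (horizontal) at 1:12: 847 × 12 = 10164 mm.
2 intermediate landings contribute 2 × 1500 = 3000 mm.
Developed length = 10164 + 3000 = 13164 mm.
= 13.16 m.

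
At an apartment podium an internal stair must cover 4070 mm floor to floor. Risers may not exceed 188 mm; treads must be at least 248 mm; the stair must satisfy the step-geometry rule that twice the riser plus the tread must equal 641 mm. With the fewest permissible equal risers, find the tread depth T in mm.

4070 / 188 = 21.65, so 22 risers are needed.
Each riser is 4070/22 = 185 mm (≤ 188 mm).
From 2R + T = 641: T = 641 − 370 = 271 mm.

271 mm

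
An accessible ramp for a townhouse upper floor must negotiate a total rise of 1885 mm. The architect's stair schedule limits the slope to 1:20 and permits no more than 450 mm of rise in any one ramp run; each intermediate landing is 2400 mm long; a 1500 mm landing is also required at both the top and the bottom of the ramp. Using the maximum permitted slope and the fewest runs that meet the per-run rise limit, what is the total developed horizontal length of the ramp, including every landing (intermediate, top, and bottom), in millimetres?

At most 450 each: 1885/450 = 4.19, giving 5 ramp runs. That means 4 intermediate landings.
Ramp run (horizontal) at 1:20: 1885 × 20 = 37700 mm.
4 intermediate landings contribute 4 × 2400 = 9600 mm.
Top and bottom landings: 2 × 1500 = 3000 mm.
Total = 37700 + 9600 + 3000 = 50300 mm.

50300 mm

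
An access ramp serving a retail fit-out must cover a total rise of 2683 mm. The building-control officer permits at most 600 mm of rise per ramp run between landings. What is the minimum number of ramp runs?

5 runs

2683 / 600 = 4.472 → round up to 5 ramp runs.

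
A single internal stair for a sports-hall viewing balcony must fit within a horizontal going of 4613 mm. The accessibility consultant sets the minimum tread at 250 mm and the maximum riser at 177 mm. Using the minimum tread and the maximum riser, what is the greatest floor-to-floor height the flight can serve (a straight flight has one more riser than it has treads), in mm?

4613 / 250 = 18.45, so 18 treads fit.
Risers = treads + 1 = 19.
Maximum height = 19 × 177 = 3363 mm.

3363 mm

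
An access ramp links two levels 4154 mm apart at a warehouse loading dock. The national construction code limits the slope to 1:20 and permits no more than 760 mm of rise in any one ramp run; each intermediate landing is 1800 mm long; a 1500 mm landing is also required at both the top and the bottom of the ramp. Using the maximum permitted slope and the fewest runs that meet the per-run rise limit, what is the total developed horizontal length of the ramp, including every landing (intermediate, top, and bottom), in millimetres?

95080 mm

4154 / 760 = 5.47, so 6 ramp runs are needed. That means 5 intermediate landings.
Horizontal run for 4154 mm of rise at 1:20 is 4154 × 20 = 83080 mm.
Intermediate landings: 5 × 1800 = 9000 mm.
Top and bottom landings: 2 × 1500 = 3000 mm.
Total = 83080 + 9000 + 3000 = 95080 mm.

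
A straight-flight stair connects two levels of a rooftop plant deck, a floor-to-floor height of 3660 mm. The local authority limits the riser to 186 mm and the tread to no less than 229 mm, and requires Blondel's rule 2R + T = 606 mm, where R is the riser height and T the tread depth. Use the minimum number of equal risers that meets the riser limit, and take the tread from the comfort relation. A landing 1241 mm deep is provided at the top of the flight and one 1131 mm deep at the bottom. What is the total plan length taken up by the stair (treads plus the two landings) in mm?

3660 / 186 = 19.68, so 20 risers are needed.
Riser R = 3660 / 20 = 183 mm, within the 186 mm limit.
Tread T = 606 − 2 × 183 = 240 mm (≥ 229 mm).
Going = (20 − 1) × 240 = 4560 mm.
Add landings: 4560 + 1241 + 1131 = 6932 mm.

6932 mm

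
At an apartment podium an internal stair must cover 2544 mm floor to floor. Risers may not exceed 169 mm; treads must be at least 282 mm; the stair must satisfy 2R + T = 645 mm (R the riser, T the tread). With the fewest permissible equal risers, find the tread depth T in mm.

2544 / 169 = 15.05, so 16 risers are needed.
Each riser is 2544/16 = 159 mm (≤ 169 mm).
T = 645 − 2·159 = 327 mm, which satisfies the 282 mm minimum.

327 mm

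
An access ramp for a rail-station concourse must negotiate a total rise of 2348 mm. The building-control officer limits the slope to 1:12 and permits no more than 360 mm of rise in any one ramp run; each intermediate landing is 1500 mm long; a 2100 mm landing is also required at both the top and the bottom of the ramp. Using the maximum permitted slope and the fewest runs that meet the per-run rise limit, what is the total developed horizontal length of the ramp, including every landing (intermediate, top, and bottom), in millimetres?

⌈2348/360⌉ = 7 ramp runs. That means 6 intermediate landings.
Ramp run (horizontal) at 1:12: 2348 × 12 = 28176 mm.
Intermediate landings: 6 × 1500 = 9000 mm.
Top and bottom landings: 2 × 2100 = 4200 mm.
Total = 28176 + 9000 + 4200 = 41376 mm.

41376 mm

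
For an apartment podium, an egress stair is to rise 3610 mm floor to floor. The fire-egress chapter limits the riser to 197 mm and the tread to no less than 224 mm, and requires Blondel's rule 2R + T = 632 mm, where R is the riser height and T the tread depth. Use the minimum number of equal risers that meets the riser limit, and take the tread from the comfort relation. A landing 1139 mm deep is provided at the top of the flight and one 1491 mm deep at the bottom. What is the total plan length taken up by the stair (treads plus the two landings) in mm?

7166 mm

3610 / 197 = 18.325 → round up to 19 risers.
R = 3610 ÷ 19 = 190 mm.
T = 632 − 2·190 = 252 mm, which satisfies the 224 mm minimum.
19 risers give 18 treads; going = 18 × 252 = 4536 mm.
Add landings: 4536 + 1139 + 1491 = 7166 mm.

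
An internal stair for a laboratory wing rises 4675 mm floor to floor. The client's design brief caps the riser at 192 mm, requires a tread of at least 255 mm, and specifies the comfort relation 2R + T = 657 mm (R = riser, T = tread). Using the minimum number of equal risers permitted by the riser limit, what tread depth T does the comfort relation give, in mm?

4675 / 192 = 24.35, so 25 risers are needed.
R = 4675 ÷ 25 = 187 mm.
Tread T = 657 − 2 × 187 = 283 mm (≥ 255 mm).

283 mm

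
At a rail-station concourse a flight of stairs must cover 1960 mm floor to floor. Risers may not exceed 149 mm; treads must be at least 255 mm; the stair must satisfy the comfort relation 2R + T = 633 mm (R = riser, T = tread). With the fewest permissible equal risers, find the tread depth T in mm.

353 mm

1960 / 149 = 13.154 → round up to 14 risers.
Riser R = 1960 / 14 = 140 mm, within the 149 mm limit.
Tread T = 633 − 2 × 140 = 353 mm (≥ 255 mm).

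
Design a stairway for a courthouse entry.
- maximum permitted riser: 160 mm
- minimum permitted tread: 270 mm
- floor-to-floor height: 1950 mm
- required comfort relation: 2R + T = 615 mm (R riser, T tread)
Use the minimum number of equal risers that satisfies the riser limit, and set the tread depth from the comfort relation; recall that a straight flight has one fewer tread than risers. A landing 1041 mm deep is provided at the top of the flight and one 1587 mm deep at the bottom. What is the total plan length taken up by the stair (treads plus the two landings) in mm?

6408 mm

1950 / 160 = 12.19, so 13 risers are needed.
Each riser is 1950/13 = 150 mm (≤ 160 mm).
From 2R + T = 615: T = 615 − 300 = 315 mm.
Treads = 13 − 1 = 12; going = 12 × 315 = 3780 mm.
Add landings: 3780 + 1041 + 1587 = 6408 mm.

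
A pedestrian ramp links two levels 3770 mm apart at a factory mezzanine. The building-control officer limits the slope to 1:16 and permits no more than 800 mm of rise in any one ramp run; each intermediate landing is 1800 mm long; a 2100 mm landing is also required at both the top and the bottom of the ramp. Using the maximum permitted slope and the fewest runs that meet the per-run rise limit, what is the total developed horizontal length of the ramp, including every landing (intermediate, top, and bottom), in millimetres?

3770 / 800 = 4.713 → round up to 5 ramp runs. That means 4 intermediate landings.
Horizontal run for 3770 mm of rise at 1:16 is 3770 × 16 = 60320 mm.
4 intermediate landings contribute 4 × 1800 = 7200 mm.
Top and bottom landings: 2 × 2100 = 4200 mm.
Total = 60320 + 7200 + 4200 = 71720 mm.

71720 mm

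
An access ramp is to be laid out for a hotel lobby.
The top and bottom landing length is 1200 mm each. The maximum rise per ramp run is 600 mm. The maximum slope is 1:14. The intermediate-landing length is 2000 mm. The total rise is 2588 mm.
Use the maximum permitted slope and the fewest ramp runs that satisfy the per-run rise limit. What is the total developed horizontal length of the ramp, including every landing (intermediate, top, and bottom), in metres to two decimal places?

⌈2588/600⌉ = 5 ramp runs. That means 4 intermediate landings.
Ramp run (horizontal) at 1:14: 2588 × 14 = 36232 mm.
4 intermediate landings contribute 4 × 2000 = 8000 mm.
Top and bottom landings: 2 × 1200 = 2400 mm.
Total = 36232 + 8000 + 2400 = 46632 mm.
= 46.63 m.

46.63 m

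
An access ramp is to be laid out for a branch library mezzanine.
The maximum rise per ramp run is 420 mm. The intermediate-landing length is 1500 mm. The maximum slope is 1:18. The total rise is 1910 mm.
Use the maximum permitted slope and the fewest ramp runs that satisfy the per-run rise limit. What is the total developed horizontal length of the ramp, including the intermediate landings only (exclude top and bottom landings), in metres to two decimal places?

40.38 m

At most 420 each: 1910/420 = 4.55, giving 5 ramp runs. That means 4 intermediate landings.
Horizontal run for 1910 mm of rise at 1:18 is 1910 × 18 = 34380 mm.
4 intermediate landings contribute 4 × 1500 = 6000 mm.
Total developed length = 34380 + 6000 = 40380 mm.
= 40.38 m.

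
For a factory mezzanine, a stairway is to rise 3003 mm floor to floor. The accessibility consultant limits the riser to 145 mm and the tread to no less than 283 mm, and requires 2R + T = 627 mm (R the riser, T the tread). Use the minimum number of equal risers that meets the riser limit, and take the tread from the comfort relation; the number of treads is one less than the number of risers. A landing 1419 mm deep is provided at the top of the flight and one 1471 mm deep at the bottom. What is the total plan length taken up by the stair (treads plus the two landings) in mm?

At most 145 each: 3003/145 = 20.71, giving 21 risers.
R = 3003 ÷ 21 = 143 mm.
From 2R + T = 627: T = 627 − 286 = 341 mm.
21 risers give 20 treads; going = 20 × 341 = 6820 mm.
Enclosure = 6820 + 1419 + 1471 = 9710 mm.

9710 mm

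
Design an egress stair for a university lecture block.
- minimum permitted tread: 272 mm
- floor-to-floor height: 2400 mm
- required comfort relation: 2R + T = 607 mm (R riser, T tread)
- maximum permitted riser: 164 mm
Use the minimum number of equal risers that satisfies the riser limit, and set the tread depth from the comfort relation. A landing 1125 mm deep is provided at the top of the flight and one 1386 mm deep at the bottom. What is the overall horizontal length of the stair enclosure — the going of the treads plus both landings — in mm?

6529 mm

At most 164 each: 2400/164 = 14.63, giving 15 risers.
Each riser is 2400/15 = 160 mm (≤ 164 mm).
T = 607 − 2·160 = 287 mm, which satisfies the 272 mm minimum.
Treads = 15 − 1 = 14; going = 14 × 287 = 4018 mm.
Enclosure = 4018 + 1125 + 1386 = 6529 mm.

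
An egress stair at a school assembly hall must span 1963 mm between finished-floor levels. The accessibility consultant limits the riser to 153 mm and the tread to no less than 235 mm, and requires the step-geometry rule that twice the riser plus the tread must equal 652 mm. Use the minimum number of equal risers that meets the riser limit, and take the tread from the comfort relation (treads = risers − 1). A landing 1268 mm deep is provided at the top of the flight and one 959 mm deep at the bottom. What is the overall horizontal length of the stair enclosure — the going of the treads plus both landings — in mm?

6427 mm

1963 / 153 = 12.830 → round up to 13 risers.
Riser R = 1963 / 13 = 151 mm, within the 153 mm limit.
T = 652 − 2·151 = 350 mm, which satisfies the 235 mm minimum.
Treads = 13 − 1 = 12; going = 12 × 350 = 4200 mm.
Add landings: 4200 + 1268 + 959 = 6427 mm.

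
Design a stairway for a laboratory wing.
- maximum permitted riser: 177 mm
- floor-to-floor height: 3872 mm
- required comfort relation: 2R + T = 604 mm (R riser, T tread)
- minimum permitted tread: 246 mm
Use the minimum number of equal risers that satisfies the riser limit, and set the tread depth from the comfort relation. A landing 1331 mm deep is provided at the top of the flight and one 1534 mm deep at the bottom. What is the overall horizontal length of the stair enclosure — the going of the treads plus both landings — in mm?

At most 177 each: 3872/177 = 21.88, giving 22 risers.
R = 3872 ÷ 22 = 176 mm.
From 2R + T = 604: T = 604 − 352 = 252 mm.
Going = (22 − 1) × 252 = 5292 mm.
Add landings: 5292 + 1331 + 1534 = 8157 mm.

8157 mm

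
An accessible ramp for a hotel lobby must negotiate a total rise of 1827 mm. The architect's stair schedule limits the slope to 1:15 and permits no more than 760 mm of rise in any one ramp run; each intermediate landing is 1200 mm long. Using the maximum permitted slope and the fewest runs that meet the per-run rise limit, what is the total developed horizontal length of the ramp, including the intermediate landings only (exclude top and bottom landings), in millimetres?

1827 / 760 = 2.404 → round up to 3 ramp runs. That means 2 intermediate landings.
Horizontal run for 1827 mm of rise at 1:15 is 1827 × 15 = 27405 mm.
2 intermediate landings contribute 2 × 1200 = 2400 mm.
Developed length = 27405 + 2400 = 29805 mm.

29805 mm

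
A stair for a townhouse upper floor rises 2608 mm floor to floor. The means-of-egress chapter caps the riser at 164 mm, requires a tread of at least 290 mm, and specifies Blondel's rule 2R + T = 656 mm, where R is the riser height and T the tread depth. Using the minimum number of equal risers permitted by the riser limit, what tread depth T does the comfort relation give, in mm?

330 mm

2608 / 164 = 15.902 → round up to 16 risers.
Each riser is 2608/16 = 163 mm (≤ 164 mm).
From 2R + T = 656: T = 656 − 326 = 330 mm.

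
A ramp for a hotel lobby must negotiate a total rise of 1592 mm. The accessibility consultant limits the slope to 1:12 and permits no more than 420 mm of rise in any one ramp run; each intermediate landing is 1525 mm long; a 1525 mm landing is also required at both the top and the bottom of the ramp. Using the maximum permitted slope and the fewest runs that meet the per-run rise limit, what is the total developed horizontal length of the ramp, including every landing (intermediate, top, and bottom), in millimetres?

⌈1592/420⌉ = 4 ramp runs. That means 3 intermediate landings.
Horizontal run for 1592 mm of rise at 1:12 is 1592 × 12 = 19104 mm.
3 intermediate landings contribute 3 × 1525 = 4575 mm.
Top and bottom landings: 2 × 1525 = 3050 mm.
Total = 19104 + 4575 + 3050 = 26729 mm.

26729 mm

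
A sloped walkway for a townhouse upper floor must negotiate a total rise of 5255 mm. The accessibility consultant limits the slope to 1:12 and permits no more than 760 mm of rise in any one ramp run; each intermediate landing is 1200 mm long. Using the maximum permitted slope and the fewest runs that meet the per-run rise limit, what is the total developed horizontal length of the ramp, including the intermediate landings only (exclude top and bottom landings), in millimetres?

⌈5255/760⌉ = 7 ramp runs. That means 6 intermediate landings.
Horizontal run for 5255 mm of rise at 1:12 is 5255 × 12 = 63060 mm.
Intermediate landings: 6 × 1200 = 7200 mm.
Developed length = 63060 + 7200 = 70260 mm.

70260 mm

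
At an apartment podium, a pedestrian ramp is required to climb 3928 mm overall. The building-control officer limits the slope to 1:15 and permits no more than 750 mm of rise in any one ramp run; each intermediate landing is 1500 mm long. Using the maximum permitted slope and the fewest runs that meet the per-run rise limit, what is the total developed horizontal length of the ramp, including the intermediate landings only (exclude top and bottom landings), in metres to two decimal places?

66.42 m

3928 / 750 = 5.24, so 6 ramp runs are needed. That means 5 intermediate landings.
Horizontal run for 3928 mm of rise at 1:15 is 3928 × 15 = 58920 mm.
5 intermediate landings contribute 5 × 1500 = 7500 mm.
Total developed length = 58920 + 7500 = 66420 mm.
= 66.42 m.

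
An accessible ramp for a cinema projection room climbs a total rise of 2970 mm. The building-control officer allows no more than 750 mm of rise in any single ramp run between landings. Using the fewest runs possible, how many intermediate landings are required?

⌈2970/750⌉ = 4 ramp runs.
4 runs are separated by 3 intermediate landings.

3 intermediate landings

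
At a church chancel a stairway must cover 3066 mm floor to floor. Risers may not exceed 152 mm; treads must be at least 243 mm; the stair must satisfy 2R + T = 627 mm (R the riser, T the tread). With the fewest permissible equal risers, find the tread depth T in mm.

At most 152 each: 3066/152 = 20.17, giving 21 risers.
Each riser is 3066/21 = 146 mm (≤ 152 mm).
Tread T = 627 − 2 × 146 = 335 mm (≥ 243 mm).

335 mm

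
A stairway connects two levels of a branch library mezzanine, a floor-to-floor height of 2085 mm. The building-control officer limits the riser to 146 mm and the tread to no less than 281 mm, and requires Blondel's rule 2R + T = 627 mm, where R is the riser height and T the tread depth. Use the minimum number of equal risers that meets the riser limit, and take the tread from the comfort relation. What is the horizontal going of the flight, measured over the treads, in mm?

4886 mm

2085 / 146 = 14.28, so 15 risers are needed.
Each riser is 2085/15 = 139 mm (≤ 146 mm).
Tread T = 627 − 2 × 139 = 349 mm (≥ 281 mm).
Going = (15 − 1) × 349 = 4886 mm.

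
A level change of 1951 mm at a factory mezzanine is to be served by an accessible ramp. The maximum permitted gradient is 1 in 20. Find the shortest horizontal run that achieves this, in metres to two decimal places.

39.02 m

Run = rise × 20 = 1951 × 20 = 39020 mm.
39020 mm = 39.02 m.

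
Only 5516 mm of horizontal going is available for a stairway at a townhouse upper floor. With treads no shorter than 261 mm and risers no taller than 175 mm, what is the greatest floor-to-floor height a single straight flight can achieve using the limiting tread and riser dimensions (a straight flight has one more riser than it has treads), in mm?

3850 mm

Treads that fit: ⌊5516 / 261⌋ = 21.
Risers = treads + 1 = 22.
Maximum height = 22 × 175 = 3850 mm.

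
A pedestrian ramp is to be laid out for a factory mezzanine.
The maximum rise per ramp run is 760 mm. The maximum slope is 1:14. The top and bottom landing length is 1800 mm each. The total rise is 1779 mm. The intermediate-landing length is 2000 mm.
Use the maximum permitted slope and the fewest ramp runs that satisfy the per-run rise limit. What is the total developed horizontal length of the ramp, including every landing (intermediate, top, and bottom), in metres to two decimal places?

32.51 m

At most 760 each: 1779/760 = 2.34, giving 3 ramp runs. That means 2 intermediate landings.
Horizontal run for 1779 mm of rise at 1:14 is 1779 × 14 = 24906 mm.
Intermediate landings: 2 × 2000 = 4000 mm.
Top and bottom landings: 2 × 1800 = 3600 mm.
Total = 24906 + 4000 + 3600 = 32506 mm.
= 32.51 m.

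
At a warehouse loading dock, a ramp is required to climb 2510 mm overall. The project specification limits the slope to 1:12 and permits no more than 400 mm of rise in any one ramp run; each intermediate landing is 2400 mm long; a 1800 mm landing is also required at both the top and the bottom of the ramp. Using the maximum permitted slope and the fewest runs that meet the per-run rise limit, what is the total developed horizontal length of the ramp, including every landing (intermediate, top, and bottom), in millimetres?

At most 400 each: 2510/400 = 6.28, giving 7 ramp runs. That means 6 intermediate landings.
Horizontal run for 2510 mm of rise at 1:12 is 2510 × 12 = 30120 mm.
6 intermediate landings contribute 6 × 2400 = 14400 mm.
Top and bottom landings: 2 × 1800 = 3600 mm.
Total = 30120 + 14400 + 3600 = 48120 mm.

48120 mm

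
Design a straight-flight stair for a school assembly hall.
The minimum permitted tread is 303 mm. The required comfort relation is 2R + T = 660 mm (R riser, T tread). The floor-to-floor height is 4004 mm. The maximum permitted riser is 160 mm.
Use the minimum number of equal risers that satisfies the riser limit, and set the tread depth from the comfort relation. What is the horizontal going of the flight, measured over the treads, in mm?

8800 mm

At most 160 each: 4004/160 = 25.02, giving 26 risers.
Riser R = 4004 / 26 = 154 mm, within the 160 mm limit.
From 2R + T = 660: T = 660 − 308 = 352 mm.
Going = (26 − 1) × 352 = 8800 mm.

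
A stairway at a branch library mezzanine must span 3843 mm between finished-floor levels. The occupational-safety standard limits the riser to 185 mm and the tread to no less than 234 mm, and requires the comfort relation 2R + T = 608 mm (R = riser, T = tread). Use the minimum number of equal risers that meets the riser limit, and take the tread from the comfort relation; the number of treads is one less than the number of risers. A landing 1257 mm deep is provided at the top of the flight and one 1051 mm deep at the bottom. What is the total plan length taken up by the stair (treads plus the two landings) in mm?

At most 185 each: 3843/185 = 20.77, giving 21 risers.
R = 3843 ÷ 21 = 183 mm.
Tread T = 608 − 2 × 183 = 242 mm (≥ 234 mm).
Treads = 21 − 1 = 20; going = 20 × 242 = 4840 mm.
Add landings: 4840 + 1257 + 1051 = 7148 mm.

7148 mm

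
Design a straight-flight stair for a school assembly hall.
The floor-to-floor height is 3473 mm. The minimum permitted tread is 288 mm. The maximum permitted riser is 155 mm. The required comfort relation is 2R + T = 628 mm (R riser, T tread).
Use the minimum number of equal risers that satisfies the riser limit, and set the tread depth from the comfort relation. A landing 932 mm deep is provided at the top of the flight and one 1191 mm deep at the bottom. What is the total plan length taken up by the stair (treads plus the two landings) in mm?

3473 / 155 = 22.41, so 23 risers are needed.
Each riser is 3473/23 = 151 mm (≤ 155 mm).
From 2R + T = 628: T = 628 − 302 = 326 mm.
Treads = 23 − 1 = 22; going = 22 × 326 = 7172 mm.
Enclosure = 7172 + 932 + 1191 = 9295 mm.

9295 mm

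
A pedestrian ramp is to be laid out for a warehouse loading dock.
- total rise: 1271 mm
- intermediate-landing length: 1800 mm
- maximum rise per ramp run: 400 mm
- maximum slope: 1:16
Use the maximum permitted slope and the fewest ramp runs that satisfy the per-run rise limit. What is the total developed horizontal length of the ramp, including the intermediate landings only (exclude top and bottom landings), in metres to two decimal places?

⌈1271/400⌉ = 4 ramp runs. That means 3 intermediate landings.
Ramp run (horizontal) at 1:16: 1271 × 16 = 20336 mm.
Intermediate landings: 3 × 1800 = 5400 mm.
Developed length = 20336 + 5400 = 25736 mm.
= 25.74 m.

25.74 m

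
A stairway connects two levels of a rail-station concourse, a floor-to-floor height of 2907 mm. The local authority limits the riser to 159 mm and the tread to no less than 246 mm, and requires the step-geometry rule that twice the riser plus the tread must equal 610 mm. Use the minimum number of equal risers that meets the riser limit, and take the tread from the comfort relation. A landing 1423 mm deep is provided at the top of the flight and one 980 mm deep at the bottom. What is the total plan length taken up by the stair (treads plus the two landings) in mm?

2907 / 159 = 18.283 → round up to 19 risers.
Each riser is 2907/19 = 153 mm (≤ 159 mm).
T = 610 − 2·153 = 304 mm, which satisfies the 246 mm minimum.
19 risers give 18 treads; going = 18 × 304 = 5472 mm.
Add landings: 5472 + 1423 + 980 = 7875 mm.

7875 mm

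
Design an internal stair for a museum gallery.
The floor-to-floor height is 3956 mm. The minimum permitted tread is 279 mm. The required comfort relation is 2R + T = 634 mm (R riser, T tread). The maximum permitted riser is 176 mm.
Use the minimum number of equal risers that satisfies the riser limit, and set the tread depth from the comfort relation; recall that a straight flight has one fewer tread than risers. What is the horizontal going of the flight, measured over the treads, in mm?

6380 mm

3956 / 176 = 22.477 → round up to 23 risers.
Riser R = 3956 / 23 = 172 mm, within the 176 mm limit.
Tread T = 634 − 2 × 172 = 290 mm (≥ 279 mm).
Treads = 23 − 1 = 22; going = 22 × 290 = 6380 mm.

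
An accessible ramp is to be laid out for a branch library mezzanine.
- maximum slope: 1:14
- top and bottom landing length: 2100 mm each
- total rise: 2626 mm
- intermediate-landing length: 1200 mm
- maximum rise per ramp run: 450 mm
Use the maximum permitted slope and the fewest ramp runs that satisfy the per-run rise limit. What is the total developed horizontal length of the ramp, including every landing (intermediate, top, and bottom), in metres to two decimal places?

46.96 m

2626 / 450 = 5.836 → round up to 6 ramp runs. That means 5 intermediate landings.
Horizontal run for 2626 mm of rise at 1:14 is 2626 × 14 = 36764 mm.
5 intermediate landings contribute 5 × 1200 = 6000 mm.
Top and bottom landings: 2 × 2100 = 4200 mm.
Total = 36764 + 6000 + 4200 = 46964 mm.
= 46.96 m.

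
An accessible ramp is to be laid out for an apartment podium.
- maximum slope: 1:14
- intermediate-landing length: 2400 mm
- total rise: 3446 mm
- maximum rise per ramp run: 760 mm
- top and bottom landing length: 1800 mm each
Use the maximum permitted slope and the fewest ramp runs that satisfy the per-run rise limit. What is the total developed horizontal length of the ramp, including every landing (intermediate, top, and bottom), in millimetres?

At most 760 each: 3446/760 = 4.53, giving 5 ramp runs. That means 4 intermediate landings.
Ramp run (horizontal) at 1:14: 3446 × 14 = 48244 mm.
4 intermediate landings contribute 4 × 2400 = 9600 mm.
Top and bottom landings: 2 × 1800 = 3600 mm.
Total = 48244 + 9600 + 3600 = 61444 mm.

61444 mm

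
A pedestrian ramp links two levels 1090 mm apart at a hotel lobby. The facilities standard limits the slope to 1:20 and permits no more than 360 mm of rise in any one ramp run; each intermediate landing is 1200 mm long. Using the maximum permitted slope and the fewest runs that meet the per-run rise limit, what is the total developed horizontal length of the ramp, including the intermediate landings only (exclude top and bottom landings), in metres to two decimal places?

25.40 m

⌈1090/360⌉ = 4 ramp runs. That means 3 intermediate landings.
Ramp run (horizontal) at 1:20: 1090 × 20 = 21800 mm.
Intermediate landings: 3 × 1200 = 3600 mm.
Developed length = 21800 + 3600 = 25400 mm.
= 25.40 m.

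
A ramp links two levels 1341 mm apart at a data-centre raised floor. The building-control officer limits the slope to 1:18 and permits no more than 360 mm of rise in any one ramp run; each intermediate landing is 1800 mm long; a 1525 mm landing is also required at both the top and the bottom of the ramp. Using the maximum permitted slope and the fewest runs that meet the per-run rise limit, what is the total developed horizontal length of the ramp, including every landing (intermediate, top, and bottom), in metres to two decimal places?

1341 / 360 = 3.725 → round up to 4 ramp runs. That means 3 intermediate landings.
Ramp run (horizontal) at 1:18: 1341 × 18 = 24138 mm.
3 intermediate landings contribute 3 × 1800 = 5400 mm.
Top and bottom landings: 2 × 1525 = 3050 mm.
Total = 24138 + 5400 + 3050 = 32588 mm.
= 32.59 m.

32.59 m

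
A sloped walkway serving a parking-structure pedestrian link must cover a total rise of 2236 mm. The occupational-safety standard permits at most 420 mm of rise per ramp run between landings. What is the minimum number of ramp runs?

2236 / 420 = 5.324 → round up to 6 ramp runs.

6 runs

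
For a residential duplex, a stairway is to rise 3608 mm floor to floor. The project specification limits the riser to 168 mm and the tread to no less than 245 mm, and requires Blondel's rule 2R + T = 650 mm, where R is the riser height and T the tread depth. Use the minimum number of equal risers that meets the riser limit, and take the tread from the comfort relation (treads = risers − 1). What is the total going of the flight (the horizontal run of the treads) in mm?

6762 mm

⌈3608/168⌉ = 22 risers.
Each riser is 3608/22 = 164 mm (≤ 168 mm).
T = 650 − 2·164 = 322 mm, which satisfies the 245 mm minimum.
Treads = 22 − 1 = 21; going = 21 × 322 = 6762 mm.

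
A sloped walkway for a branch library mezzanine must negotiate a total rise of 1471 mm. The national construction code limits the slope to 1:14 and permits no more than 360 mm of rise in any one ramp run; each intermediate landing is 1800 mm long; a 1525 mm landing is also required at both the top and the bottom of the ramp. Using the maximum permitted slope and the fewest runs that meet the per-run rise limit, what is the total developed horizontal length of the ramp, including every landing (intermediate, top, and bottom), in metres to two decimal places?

30.84 m

At most 360 each: 1471/360 = 4.09, giving 5 ramp runs. That means 4 intermediate landings.
Ramp run (horizontal) at 1:14: 1471 × 14 = 20594 mm.
Intermediate landings: 4 × 1800 = 7200 mm.
Top and bottom landings: 2 × 1525 = 3050 mm.
Total = 20594 + 7200 + 3050 = 30844 mm.
= 30.84 m.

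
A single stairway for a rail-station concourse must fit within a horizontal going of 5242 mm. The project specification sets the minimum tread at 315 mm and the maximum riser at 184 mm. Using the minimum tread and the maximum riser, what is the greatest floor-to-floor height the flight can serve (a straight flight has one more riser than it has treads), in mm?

3128 mm

5242 / 315 = 16.64, so 16 treads fit.
Risers = treads + 1 = 17.
Maximum height = 17 × 184 = 3128 mm.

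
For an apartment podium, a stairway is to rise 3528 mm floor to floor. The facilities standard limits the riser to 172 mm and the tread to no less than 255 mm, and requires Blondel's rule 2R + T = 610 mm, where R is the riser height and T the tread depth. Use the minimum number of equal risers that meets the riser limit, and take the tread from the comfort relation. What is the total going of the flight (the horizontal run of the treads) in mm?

5480 mm

At most 172 each: 3528/172 = 20.51, giving 21 risers.
R = 3528 ÷ 21 = 168 mm.
Tread T = 610 − 2 × 168 = 274 mm (≥ 255 mm).
Going = (21 − 1) × 274 = 5480 mm.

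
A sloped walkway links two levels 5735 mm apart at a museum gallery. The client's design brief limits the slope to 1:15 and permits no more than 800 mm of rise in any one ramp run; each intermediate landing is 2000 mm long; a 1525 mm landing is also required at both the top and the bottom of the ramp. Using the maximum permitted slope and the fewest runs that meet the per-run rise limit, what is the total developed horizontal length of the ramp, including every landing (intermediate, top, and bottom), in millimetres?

103075 mm

⌈5735/800⌉ = 8 ramp runs. That means 7 intermediate landings.
Ramp run (horizontal) at 1:15: 5735 × 15 = 86025 mm.
Intermediate landings: 7 × 2000 = 14000 mm.
Top and bottom landings: 2 × 1525 = 3050 mm.
Total = 86025 + 14000 + 3050 = 103075 mm.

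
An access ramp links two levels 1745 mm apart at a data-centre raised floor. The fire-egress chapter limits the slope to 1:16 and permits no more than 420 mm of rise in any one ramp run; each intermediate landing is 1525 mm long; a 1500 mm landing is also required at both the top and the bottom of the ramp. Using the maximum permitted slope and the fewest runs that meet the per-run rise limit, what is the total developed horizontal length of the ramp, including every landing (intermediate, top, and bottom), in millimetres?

⌈1745/420⌉ = 5 ramp runs. That means 4 intermediate landings.
Horizontal run for 1745 mm of rise at 1:16 is 1745 × 16 = 27920 mm.
Intermediate landings: 4 × 1525 = 6100 mm.
Top and bottom landings: 2 × 1500 = 3000 mm.
Total = 27920 + 6100 + 3000 = 37020 mm.

37020 mm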